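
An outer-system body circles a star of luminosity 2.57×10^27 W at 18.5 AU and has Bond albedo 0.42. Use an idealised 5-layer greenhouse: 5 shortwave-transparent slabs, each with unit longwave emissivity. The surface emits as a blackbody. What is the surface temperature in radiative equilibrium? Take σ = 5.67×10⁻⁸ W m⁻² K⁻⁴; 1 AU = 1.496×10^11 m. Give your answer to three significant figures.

142 kelvin

Orbital distance: d = 18.5 AU = 2.768×10^12 m.
S = L/(4πd²) = 26.70 W m⁻².
OLR = S(1−α)/4 = 3.872 W m⁻²; the top layer radiates at T_e = 90.90 K.
For an N-layer opaque stack, T_s⁴ = (N+1)T_e⁴, hence T_s = (6)^(1/4)×90.90 K = 142.3 K.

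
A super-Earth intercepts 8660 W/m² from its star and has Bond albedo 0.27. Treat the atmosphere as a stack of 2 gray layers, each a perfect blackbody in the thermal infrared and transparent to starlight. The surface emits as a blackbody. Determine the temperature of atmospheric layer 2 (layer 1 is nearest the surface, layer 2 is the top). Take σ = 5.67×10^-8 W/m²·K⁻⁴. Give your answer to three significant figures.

The effective emission temperature is T_e = [S(1−α)/(4σ)]^¼ = 408.6 K.
The net upward flux σT_e⁴ is constant between every pair of levels, so T_k⁴ = (N+1−k)T_e⁴.
T_2 = (1)^(1/4)·408.6 = 408.6 K.

409 kelvin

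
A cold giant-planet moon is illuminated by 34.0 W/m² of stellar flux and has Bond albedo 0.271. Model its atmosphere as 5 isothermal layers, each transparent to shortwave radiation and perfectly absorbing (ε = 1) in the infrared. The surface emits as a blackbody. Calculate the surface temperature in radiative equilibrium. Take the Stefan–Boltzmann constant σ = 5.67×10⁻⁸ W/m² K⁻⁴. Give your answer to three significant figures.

160 kelvin

The effective emission temperature is T_e = [S(1−α)/(4σ)]^¼ = 102.2 K.
With N = 5 opaque layers, T_s = (N+1)^(1/4)·T_e = 6^(1/4)·102.2 = 160.0 K.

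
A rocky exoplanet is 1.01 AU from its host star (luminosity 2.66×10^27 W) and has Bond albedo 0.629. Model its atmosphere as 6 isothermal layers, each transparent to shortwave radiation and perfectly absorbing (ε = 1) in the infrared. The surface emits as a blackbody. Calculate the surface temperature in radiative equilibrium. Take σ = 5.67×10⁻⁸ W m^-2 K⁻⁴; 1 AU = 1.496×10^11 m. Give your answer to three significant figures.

571 K

d = 1.01 × 1.496×10^11 m = 1.511×10^11 m.
Flux at the orbit: S = L/(4πd²) = 2.66×10^27/(4π·(1.51×10^11)²) = 9272 W m^-2.
The effective emission temperature is T_e = [S(1−α)/(4σ)]^¼ = 350.9 K.
For an N-layer opaque stack, T_s⁴ = (N+1)T_e⁴, hence T_s = (7)^(1/4)×350.9 K = 570.8 K.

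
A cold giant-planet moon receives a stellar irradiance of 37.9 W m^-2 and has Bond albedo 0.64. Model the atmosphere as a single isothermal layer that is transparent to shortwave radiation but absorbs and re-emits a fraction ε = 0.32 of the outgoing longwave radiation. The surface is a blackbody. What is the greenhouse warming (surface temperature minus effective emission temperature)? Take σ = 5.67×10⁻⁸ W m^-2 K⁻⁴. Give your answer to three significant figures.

3.92 K

Effective emission temperature (TOA balance): σT_e⁴ = S(1−α)/4 = 3.411 W m^-2 → T_e = 88.07 K.
For a single slab of emissivity ε, T_s⁴ = 2T_e⁴/(2−ε); thus T_s = 88.07·(1.19)^(1/4) = 91.99 K.
The atmosphere warms the surface by 3.924 K.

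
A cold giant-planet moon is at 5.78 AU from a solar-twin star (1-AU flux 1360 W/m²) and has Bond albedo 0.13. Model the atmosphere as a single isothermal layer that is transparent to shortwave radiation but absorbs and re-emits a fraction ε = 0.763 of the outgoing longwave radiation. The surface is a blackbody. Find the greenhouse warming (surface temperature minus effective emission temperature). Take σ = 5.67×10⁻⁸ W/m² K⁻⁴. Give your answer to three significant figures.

By the inverse-square law, S = 1360/5.78² = 40.71 W/m².
The planet radiates to space at T_e = [S(1−α)/(4σ)]^(1/4) = 111.8 K.
Surface balance with a leaky layer gives σT_s⁴ = σT_e⁴·2/(2−ε), so T_s = T_e·[2/(2−0.763)]^(1/4) = 126.1 K.
The atmosphere warms the surface by 14.27 K.

14.3 K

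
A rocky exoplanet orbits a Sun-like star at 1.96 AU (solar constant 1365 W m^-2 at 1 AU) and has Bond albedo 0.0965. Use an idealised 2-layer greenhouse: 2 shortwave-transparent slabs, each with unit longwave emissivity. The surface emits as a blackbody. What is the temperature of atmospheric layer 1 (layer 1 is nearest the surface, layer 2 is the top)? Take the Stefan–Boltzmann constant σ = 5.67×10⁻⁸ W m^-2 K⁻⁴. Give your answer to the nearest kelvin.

231 K

Flux at the orbit: S = 1365/(1.96)² = 355.3 W m^-2.
Top-of-atmosphere balance: σT_e⁴ = S(1−α)/4 = 80.26 W m^-2 → T_e = 194.0 K.
In the N-layer model, layer k (counted from the surface) has T_k = (N+1−k)^(1/4)·T_e.
With k = 1: T_1 = (2+1−1)^¼·194.0 K = 230.7 K.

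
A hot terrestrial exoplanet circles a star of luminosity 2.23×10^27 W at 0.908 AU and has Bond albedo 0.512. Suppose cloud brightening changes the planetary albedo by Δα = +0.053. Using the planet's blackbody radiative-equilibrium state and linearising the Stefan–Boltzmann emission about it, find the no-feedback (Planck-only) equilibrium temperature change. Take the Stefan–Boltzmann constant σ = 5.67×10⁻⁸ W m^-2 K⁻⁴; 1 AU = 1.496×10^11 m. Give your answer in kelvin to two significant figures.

-10 K

Orbital distance: d = 0.908 AU = 1.358×10^11 m.
Flux at the orbit: S = L/(4πd²) = 2.23×10^27/(4π·(1.36×10^11)²) = 9617 W m^-2.
The baseline emission temperature is T_e = 379.3 K.
TOA radiative forcing: ΔF = −S·Δα/4 = −9617·(+0.053)/4 = -127.4 W m^-2.
Linearising σT⁴ gives d(σT⁴)/dT = 4σT_e³ = 12.37 W m^-2 per K.
So ΔT₀ = -127.4/12.37 = -10.3 K.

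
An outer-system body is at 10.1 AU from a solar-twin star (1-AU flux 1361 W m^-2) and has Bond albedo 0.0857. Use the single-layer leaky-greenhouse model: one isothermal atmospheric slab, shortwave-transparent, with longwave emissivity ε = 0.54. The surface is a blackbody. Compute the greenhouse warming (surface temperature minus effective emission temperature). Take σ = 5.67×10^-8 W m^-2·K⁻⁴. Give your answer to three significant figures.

By the inverse-square law, S = 1361/10.1² = 13.34 W m^-2.
The planet radiates to space at T_e = [S(1−α)/(4σ)]^(1/4) = 85.64 K.
The surface balance (absorbed SW + ε·downward IR = σT_s⁴) with T_a⁴ = T_s⁴/2 reduces to T_s = T_e·[2/(2−ε)]^¼ = 92.65 K.
Greenhouse warming: T_s − T_e = 7.010 K.

7.01 K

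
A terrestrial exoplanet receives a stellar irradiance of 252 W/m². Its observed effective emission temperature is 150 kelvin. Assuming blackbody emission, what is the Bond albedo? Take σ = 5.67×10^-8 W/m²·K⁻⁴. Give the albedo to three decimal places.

0.544

Rearranging the radiative balance, α = 1 − 4σT⁴/S.
4σT⁴ = 4·5.67×10⁻⁸·(150)⁴ = 114.8 W/m².
1−α = 114.8/252.0 = 0.4556, so α = 0.5444.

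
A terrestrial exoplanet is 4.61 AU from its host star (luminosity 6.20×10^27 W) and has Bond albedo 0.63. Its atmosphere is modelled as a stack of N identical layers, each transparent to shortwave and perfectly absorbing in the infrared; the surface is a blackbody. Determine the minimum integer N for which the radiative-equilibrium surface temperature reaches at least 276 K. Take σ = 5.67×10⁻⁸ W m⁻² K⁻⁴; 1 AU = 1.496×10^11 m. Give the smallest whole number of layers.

d = 4.61 × 1.496×10^11 m = 6.897×10^11 m.
Spreading L over a sphere of radius d: S = 6.20×10^27/(4π·6.90×10^11²) = 1037 W m⁻².
OLR = S(1−α)/4 = 95.95 W m⁻²; the top layer radiates at T_e = 202.8 K.
T_s = (N+1)^(1/4)·T_e ≥ 276 K requires N+1 ≥ (T_s/T_e)⁴ = (276/202.8)⁴ = 3.429.
So N ≥ 2.429; the smallest integer is N = 3.

3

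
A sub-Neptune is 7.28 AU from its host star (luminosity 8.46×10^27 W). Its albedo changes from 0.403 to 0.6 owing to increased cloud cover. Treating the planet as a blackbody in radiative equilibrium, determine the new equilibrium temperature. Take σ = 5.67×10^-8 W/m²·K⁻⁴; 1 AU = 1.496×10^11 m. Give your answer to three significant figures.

178 K

Orbital distance: d = 7.28 AU = 1.089×10^12 m.
S = L/(4πd²) = 567.6 W/m².
T₂ = [S(1−α₂)/(4σ)]^(1/4) = [567.6·0.4/(4σ)]^(1/4) = 177.9 K.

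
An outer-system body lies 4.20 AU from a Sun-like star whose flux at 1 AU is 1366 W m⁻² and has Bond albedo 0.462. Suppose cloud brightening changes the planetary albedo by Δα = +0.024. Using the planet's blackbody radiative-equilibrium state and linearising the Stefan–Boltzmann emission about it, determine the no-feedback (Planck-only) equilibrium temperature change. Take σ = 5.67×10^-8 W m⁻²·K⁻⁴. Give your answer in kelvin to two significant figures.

Flux at the orbit: S = 1366/(4.20)² = 77.44 W m⁻².
The baseline emission temperature is T_e = 116.4 K.
ΔF = −(S/4)Δα = −(77.44/4)×(+0.024) = -0.4646 W m⁻².
Planck response: λ_P = 4σT_e³ = 4·5.67×10⁻⁸·(116.4)³ = 0.3579 W m⁻²/K.
So ΔT₀ = -0.4646/0.3579 = -1.30 K.

-1.3 K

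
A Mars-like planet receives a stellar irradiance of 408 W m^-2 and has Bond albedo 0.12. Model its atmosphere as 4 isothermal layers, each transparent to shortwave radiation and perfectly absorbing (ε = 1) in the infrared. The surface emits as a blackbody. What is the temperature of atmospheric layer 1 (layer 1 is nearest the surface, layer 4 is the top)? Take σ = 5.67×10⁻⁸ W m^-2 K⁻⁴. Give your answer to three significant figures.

282 kelvin

The effective emission temperature is T_e = [S(1−α)/(4σ)]^¼ = 199.5 K.
Each opaque layer satisfies 2T_j⁴ = T_{j−1}⁴ + T_{j+1}⁴, giving T_k⁴ = (N+1−k)T_e⁴.
T_1 = (4)^(1/4)·199.5 = 282.1 K.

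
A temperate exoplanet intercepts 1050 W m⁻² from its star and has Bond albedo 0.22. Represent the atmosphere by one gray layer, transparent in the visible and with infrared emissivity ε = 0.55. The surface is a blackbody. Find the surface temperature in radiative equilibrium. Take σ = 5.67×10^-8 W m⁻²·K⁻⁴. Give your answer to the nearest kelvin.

266 kelvin

Effective emission temperature (TOA balance): σT_e⁴ = S(1−α)/4 = 204.8 W m⁻² → T_e = 245.1 K.
The surface balance (absorbed SW + ε·downward IR = σT_s⁴) with T_a⁴ = T_s⁴/2 reduces to T_s = T_e·[2/(2−ε)]^¼ = 265.7 K.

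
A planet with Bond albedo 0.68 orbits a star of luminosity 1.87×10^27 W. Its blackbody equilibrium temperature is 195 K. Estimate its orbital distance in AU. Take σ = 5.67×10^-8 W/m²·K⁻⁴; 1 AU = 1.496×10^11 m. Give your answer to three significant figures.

Energy balance gives S = 4σT⁴/(1−α) = 1025 W/m².
S = L/(4πd²) → d = √(L/4πS) = √(1.87×10^27/(4π·1025)) = 3.811×10^11 m = 2.547 AU.

2.55 AU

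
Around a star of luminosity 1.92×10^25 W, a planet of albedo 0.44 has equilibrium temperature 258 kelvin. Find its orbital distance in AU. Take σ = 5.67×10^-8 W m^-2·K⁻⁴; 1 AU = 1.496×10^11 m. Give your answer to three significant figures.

0.195 AU

The flux needed for this T is 4σT⁴/(1−0.44) = 1794 W m^-2.
Then d = [L/(4πS)]^(1/2) = 2.918×10^10 m, i.e. 0.1951 AU.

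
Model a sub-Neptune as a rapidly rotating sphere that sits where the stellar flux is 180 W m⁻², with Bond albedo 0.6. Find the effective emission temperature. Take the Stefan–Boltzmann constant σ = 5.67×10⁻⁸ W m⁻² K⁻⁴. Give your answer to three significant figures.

133 K

Absorbed flux (global mean): S(1−α)/4 = 180.0·0.4/4 = 18.00 W m⁻².
Set σT⁴ = 18.00 → T = (18.00/σ)^(1/4) = 133.5 K.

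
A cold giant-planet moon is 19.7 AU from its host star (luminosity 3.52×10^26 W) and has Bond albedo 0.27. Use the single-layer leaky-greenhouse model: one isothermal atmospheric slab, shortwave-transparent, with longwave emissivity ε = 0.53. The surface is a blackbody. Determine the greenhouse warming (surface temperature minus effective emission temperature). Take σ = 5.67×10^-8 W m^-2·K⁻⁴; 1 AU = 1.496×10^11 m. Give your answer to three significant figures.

Orbital distance: d = 19.7 AU = 2.947×10^12 m.
S = L/(4πd²) = 3.225 W m^-2.
At the top of the atmosphere, σT_e⁴ = S(1−α)/4 = 0.5886 W m^-2, giving T_e = 56.76 K.
Surface balance with a leaky layer gives σT_s⁴ = σT_e⁴·2/(2−ε), so T_s = T_e·[2/(2−0.53)]^(1/4) = 61.30 K.
Greenhouse warming: T_s − T_e = 4.542 K.

4.54 K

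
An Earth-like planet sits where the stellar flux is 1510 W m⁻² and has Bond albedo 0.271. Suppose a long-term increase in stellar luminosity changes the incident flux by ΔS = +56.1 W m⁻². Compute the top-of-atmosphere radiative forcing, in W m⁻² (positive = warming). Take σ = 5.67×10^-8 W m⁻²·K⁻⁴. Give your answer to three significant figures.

10.2 W m⁻²

TOA radiative forcing: ΔF = (1−α)ΔS/4 = 0.729·(+56.1)/4 = 10.22 W m⁻².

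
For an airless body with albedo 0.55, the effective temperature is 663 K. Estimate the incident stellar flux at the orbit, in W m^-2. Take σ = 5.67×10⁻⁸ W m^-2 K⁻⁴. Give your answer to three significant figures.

97400 W m^-2

Invert the energy balance for S: S = 4σT⁴/(1−α).
The emitted flux is σT⁴ = 10960 W m^-2.
So S = 4×10960/(1−0.55) = 97380 W m^-2.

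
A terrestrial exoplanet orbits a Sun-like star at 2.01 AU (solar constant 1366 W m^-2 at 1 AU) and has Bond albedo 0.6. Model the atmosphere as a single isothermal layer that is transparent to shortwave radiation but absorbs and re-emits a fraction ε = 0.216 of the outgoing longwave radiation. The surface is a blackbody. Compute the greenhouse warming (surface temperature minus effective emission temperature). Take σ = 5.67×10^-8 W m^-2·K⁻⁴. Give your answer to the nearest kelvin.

Flux at the orbit: S = 1366/(2.01)² = 338.1 W m^-2.
Effective emission temperature (TOA balance): σT_e⁴ = S(1−α)/4 = 33.81 W m^-2 → T_e = 156.3 K.
The surface balance (absorbed SW + ε·downward IR = σT_s⁴) with T_a⁴ = T_s⁴/2 reduces to T_s = T_e·[2/(2−ε)]^¼ = 160.8 K.
The atmosphere warms the surface by 4.529 K.

5 kelvin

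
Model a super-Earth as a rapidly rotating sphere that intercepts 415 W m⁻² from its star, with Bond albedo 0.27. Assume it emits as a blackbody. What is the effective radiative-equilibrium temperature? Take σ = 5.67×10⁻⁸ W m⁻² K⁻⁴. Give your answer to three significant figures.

Absorbed flux (global mean): S(1−α)/4 = 415.0·0.73/4 = 75.74 W m⁻².
In equilibrium σT⁴ equals this, so T = 191.2 K.

191 K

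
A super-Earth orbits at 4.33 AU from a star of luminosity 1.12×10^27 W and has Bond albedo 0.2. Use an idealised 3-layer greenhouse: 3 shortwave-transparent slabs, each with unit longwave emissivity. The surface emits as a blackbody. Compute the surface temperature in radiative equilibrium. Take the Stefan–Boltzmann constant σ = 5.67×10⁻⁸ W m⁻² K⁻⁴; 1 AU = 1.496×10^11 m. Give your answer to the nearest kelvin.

Orbital distance: d = 4.33 AU = 6.478×10^11 m.
S = L/(4πd²) = 212.4 W m⁻².
The effective emission temperature is T_e = [S(1−α)/(4σ)]^¼ = 165.4 K.
For an N-layer opaque stack, T_s⁴ = (N+1)T_e⁴, hence T_s = (4)^(1/4)×165.4 K = 234.0 K.

234 K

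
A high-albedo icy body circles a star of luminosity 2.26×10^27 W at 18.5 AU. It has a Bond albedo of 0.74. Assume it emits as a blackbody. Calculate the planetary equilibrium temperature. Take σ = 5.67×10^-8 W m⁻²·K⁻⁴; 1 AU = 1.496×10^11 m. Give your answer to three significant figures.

Orbital distance: d = 18.5 AU = 2.768×10^12 m.
S = L/(4πd²) = 23.48 W m⁻².
Averaging over the sphere, the absorbed flux is S(1−α)/4 = 1.526 W m⁻².
Set σT⁴ = 1.526 → T = (1.526/σ)^(1/4) = 72.03 K.

72.0 kelvin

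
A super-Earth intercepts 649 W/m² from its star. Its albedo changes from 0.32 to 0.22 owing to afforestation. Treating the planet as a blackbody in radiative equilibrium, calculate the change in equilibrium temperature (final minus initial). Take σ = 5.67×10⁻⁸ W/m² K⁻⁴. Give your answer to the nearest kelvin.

With α = 0.32, T₁ = 210.0 K.
Final:   T₂ = [S(1−0.22)/(4σ)]^(1/4) = 217.4 K.
ΔT = T₂ − T₁ = 7.329 K.

7 kelvin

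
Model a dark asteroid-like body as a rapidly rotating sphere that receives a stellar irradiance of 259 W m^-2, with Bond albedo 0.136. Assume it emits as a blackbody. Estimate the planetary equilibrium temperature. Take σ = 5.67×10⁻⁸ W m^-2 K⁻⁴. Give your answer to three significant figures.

Absorbed flux (global mean): S(1−α)/4 = 259.0·0.864/4 = 55.94 W m^-2.
Set σT⁴ = 55.94 → T = (55.94/σ)^(1/4) = 177.2 K.

177 K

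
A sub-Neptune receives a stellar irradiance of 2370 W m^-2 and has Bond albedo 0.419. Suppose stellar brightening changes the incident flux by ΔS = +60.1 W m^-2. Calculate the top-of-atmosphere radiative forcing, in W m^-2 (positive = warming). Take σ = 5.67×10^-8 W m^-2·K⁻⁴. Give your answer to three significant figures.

TOA radiative forcing: ΔF = (1−α)ΔS/4 = 0.581·(+60.1)/4 = 8.730 W m^-2.

8.73 W m^-2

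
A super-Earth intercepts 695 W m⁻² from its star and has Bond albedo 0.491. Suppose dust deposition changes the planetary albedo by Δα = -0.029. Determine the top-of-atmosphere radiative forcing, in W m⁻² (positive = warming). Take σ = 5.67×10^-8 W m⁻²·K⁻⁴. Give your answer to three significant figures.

The change in absorbed flux is Δ[S(1−α)/4] = −SΔα/4 = 5.039 W m⁻².

5.04 W m⁻²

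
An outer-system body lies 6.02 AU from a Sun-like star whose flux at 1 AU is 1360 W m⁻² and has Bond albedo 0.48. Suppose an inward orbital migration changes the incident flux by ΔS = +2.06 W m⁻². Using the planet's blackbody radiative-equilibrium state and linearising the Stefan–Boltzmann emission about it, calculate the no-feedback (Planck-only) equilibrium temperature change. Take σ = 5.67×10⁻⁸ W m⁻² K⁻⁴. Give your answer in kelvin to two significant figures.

1.3 K

By the inverse-square law, S = 1360/6.02² = 37.53 W m⁻².
Reference equilibrium: T_e = [S(1−α)/(4σ)]^(1/4) = 96.31 K.
ΔF = Δ[S(1−α)]/4 = (1−0.48)·+2.06/4 = 0.2678 W m⁻².
Planck response: λ_P = 4σT_e³ = 4·5.67×10⁻⁸·(96.31)³ = 0.2026 W m⁻²/K.
ΔT₀ = ΔF/λ_P = 0.2678/0.2026 = 1.32 K.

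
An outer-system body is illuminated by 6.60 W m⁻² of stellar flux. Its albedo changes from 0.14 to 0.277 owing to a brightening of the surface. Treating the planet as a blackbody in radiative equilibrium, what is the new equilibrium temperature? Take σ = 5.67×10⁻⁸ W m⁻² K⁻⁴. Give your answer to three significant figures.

67.7 kelvin

T₂ = [S(1−α₂)/(4σ)]^(1/4) = [6.600·0.723/(4σ)]^(1/4) = 67.73 K.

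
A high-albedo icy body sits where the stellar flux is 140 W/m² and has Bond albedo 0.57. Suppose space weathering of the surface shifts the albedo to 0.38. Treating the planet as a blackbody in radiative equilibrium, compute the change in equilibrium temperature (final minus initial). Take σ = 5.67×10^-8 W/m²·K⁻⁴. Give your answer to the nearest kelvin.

12 K

Initial: T₁ = [S(1−0.57)/(4σ)]^(1/4) = 127.6 K.
Final:   T₂ = [S(1−0.38)/(4σ)]^(1/4) = 139.9 K.
Change: 139.9 − 127.6 = 12.23 K.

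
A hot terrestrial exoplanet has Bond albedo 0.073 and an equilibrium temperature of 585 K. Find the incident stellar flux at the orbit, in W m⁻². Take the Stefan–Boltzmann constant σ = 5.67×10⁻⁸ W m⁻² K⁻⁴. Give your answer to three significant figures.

From S(1−α)/4 = σT⁴: S = 4σT⁴/(1−α).
The emitted flux is σT⁴ = 6641 W m⁻².
S = 4·6641/0.927 = 28650 W m⁻².

28700 W m⁻²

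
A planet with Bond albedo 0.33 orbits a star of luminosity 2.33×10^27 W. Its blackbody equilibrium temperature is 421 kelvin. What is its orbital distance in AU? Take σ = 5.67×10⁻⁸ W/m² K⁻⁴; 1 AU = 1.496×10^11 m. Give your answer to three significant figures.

0.883 AU

The flux needed for this T is 4σT⁴/(1−0.33) = 10630 W/m².
S = L/(4πd²) → d = √(L/4πS) = √(2.33×10^27/(4π·10630)) = 1.320×10^11 m = 0.8827 AU.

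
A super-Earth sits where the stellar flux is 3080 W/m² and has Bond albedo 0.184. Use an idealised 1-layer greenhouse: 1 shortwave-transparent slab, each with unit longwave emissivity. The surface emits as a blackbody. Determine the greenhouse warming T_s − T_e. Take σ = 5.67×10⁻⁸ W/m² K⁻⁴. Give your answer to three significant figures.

Top-of-atmosphere balance: σT_e⁴ = S(1−α)/4 = 628.3 W/m² → T_e = 324.5 K.
T_s = (N+1)^(1/4)·T_e = 385.8 K.
So the greenhouse effect raises the surface by 385.8 − 324.5 = 61.39 K.

61.4 K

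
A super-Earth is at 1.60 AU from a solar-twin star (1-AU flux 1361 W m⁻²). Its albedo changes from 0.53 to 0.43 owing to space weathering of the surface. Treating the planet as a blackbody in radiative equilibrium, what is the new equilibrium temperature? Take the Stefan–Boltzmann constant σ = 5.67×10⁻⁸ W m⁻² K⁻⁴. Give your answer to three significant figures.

191 K

By the inverse-square law, S = 1361/1.60² = 531.6 W m⁻².
New equilibrium: T₂ = [(1−0.43)·531.6/(4σ)]^(1/4) = 191.2 K.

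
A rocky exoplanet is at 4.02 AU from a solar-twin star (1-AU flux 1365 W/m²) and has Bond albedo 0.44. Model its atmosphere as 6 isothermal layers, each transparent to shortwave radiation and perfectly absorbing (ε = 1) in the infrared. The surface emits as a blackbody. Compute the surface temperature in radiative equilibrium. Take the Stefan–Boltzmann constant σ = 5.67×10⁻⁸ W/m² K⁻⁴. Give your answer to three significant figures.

Flux at the orbit: S = 1365/(4.02)² = 84.47 W/m².
The effective emission temperature is T_e = [S(1−α)/(4σ)]^¼ = 120.2 K.
With N = 6 opaque layers, T_s = (N+1)^(1/4)·T_e = 7^(1/4)·120.2 = 195.5 K.

195 K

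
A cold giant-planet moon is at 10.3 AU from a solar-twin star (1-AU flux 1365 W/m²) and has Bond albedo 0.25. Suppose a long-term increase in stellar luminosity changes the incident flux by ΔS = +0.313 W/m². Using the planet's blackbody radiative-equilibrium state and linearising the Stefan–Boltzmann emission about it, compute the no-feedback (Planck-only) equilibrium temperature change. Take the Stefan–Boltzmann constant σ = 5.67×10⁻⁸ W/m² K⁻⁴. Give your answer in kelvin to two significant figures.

0.49 kelvin

By the inverse-square law, S = 1365/10.3² = 12.87 W/m².
Unperturbed T_e = [12.87·(1−0.25)/(4σ)]^¼ = 80.76 K.
TOA radiative forcing: ΔF = (1−α)ΔS/4 = 0.75·(+0.313)/4 = 0.05869 W/m².
Linearising σT⁴ gives d(σT⁴)/dT = 4σT_e³ = 0.1195 W/m² per K.
Hence the no-feedback warming is ΔF/(4σT_e³) = 0.491 K.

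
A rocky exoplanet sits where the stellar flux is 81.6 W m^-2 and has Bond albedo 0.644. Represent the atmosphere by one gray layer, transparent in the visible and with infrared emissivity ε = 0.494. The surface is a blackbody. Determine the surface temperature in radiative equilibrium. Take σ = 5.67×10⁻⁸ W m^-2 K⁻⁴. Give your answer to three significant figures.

Effective emission temperature (TOA balance): σT_e⁴ = S(1−α)/4 = 7.262 W m^-2 → T_e = 106.4 K.
Surface balance with a leaky layer gives σT_s⁴ = σT_e⁴·2/(2−ε), so T_s = T_e·[2/(2−0.494)]^(1/4) = 114.2 K.

114 kelvin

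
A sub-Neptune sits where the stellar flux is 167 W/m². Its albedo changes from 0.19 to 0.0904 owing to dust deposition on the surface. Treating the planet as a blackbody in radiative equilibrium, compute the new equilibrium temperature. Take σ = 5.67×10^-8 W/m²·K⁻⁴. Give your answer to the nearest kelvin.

T₂ = [S(1−α₂)/(4σ)]^(1/4) = [167.0·0.91/(4σ)]^(1/4) = 160.9 K.

161 K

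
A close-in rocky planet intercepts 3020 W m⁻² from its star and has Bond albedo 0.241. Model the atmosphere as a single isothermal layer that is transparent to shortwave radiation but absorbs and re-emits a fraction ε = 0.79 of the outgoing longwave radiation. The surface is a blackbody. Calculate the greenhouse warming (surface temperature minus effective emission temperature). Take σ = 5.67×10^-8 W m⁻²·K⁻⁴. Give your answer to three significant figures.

42.4 K

Effective emission temperature (TOA balance): σT_e⁴ = S(1−α)/4 = 573.0 W m⁻² → T_e = 317.1 K.
The surface balance (absorbed SW + ε·downward IR = σT_s⁴) with T_a⁴ = T_s⁴/2 reduces to T_s = T_e·[2/(2−ε)]^¼ = 359.5 K.
Greenhouse warming: T_s − T_e = 42.44 K.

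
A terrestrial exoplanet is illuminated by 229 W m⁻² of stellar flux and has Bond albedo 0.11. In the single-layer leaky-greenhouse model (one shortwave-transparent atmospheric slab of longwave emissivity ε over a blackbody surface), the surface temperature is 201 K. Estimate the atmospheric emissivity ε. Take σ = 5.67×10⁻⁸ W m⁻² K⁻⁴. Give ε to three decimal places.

Effective temperature: T_e = [S(1−α)/(4σ)]^(1/4) = 173.1 K.
T_s⁴ = T_e⁴·2/(2−ε) → ε = 2 − 2(T_e/T_s)⁴ = 2 − 2·(173.1/201)⁴ = 0.8989.

0.899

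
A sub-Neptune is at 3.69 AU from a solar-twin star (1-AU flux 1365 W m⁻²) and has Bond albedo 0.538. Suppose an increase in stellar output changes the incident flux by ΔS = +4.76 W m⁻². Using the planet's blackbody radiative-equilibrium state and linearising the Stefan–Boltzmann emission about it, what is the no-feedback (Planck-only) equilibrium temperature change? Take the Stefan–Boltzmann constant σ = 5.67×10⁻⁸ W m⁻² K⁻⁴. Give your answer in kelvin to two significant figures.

Flux at the orbit: S = 1365/(3.69)² = 100.2 W m⁻².
Reference equilibrium: T_e = [S(1−α)/(4σ)]^(1/4) = 119.5 K.
Only a fraction (1−α) is absorbed and it's spread over 4πR², so ΔF = (1−α)ΔS/4 = 0.5498 W m⁻².
Linearising σT⁴ gives d(σT⁴)/dT = 4σT_e³ = 0.3874 W m⁻² per K.
Hence the no-feedback warming is ΔF/(4σT_e³) = 1.42 K.

1.4 kelvin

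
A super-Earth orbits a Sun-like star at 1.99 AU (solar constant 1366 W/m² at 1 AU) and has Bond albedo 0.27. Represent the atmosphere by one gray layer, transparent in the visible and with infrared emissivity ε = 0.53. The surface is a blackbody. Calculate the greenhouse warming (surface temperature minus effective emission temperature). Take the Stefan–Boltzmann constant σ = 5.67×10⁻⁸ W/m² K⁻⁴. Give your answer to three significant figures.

14.6 kelvin

Irradiance scales as 1/d², so S = 1366 W/m² × (1/1.99)² = 344.9 W/m².
At the top of the atmosphere, σT_e⁴ = S(1−α)/4 = 62.95 W/m², giving T_e = 182.5 K.
The surface balance (absorbed SW + ε·downward IR = σT_s⁴) with T_a⁴ = T_s⁴/2 reduces to T_s = T_e·[2/(2−ε)]^¼ = 197.1 K.
Greenhouse warming: T_s − T_e = 14.61 K.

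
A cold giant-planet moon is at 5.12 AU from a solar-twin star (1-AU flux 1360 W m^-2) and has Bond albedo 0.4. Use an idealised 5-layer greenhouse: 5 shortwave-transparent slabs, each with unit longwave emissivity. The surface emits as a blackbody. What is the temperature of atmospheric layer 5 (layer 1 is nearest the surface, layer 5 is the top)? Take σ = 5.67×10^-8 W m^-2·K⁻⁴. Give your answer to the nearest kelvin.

Flux at the orbit: S = 1360/(5.12)² = 51.88 W m^-2.
OLR = S(1−α)/4 = 7.782 W m^-2; the top layer radiates at T_e = 108.2 K.
In the N-layer model, layer k (counted from the surface) has T_k = (N+1−k)^(1/4)·T_e.
With k = 5: T_5 = (5+1−5)^¼·108.2 K = 108.2 K.

108 kelvin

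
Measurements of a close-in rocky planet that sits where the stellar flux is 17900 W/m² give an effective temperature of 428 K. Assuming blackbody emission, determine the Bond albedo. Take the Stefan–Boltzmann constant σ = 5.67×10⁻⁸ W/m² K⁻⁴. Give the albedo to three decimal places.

0.575

From σT⁴ = S(1−α)/4 we invert for α: 1−α = 4σT⁴/S.
4σT⁴ = 4·5.67×10⁻⁸·(428)⁴ = 7611 W/m².
Hence α = 1 − 7611/17900 = 0.5748.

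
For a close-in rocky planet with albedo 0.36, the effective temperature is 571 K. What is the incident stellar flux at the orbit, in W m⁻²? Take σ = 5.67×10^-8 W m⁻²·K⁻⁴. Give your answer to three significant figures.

From S(1−α)/4 = σT⁴: S = 4σT⁴/(1−α).
The emitted flux is σT⁴ = 6027 W m⁻².
So S = 4×6027/(1−0.36) = 37670 W m⁻².

37700 W m⁻²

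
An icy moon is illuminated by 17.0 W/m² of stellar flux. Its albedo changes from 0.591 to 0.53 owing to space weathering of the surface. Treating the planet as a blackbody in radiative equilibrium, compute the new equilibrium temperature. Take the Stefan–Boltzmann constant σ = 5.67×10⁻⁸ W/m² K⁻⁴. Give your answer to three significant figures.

With the new albedo, S(1−α₂)/4 = 1.997 W/m², so T₂ = 77.04 K.

77.0 K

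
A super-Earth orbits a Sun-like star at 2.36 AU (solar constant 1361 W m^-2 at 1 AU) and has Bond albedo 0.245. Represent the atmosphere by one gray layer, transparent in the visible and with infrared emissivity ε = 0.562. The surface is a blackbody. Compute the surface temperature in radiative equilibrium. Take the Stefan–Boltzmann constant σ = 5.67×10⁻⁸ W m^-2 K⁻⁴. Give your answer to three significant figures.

By the inverse-square law, S = 1361/2.36² = 244.4 W m^-2.
At the top of the atmosphere, σT_e⁴ = S(1−α)/4 = 46.12 W m^-2, giving T_e = 168.9 K.
Surface balance with a leaky layer gives σT_s⁴ = σT_e⁴·2/(2−ε), so T_s = T_e·[2/(2−0.562)]^(1/4) = 183.4 K.

183 K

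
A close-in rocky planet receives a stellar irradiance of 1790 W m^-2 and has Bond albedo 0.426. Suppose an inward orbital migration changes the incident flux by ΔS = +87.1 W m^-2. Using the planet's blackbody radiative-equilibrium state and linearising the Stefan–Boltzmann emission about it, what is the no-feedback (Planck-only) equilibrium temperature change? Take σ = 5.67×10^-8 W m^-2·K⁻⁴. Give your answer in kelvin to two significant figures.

The baseline emission temperature is T_e = 259.4 K.
TOA radiative forcing: ΔF = (1−α)ΔS/4 = 0.574·(+87.1)/4 = 12.50 W m^-2.
The Planck feedback parameter is 4σT_e³ = 3.960 W m^-2/K.
ΔT₀ = ΔF/λ_P = 12.50/3.960 = 3.16 K.

3.2 K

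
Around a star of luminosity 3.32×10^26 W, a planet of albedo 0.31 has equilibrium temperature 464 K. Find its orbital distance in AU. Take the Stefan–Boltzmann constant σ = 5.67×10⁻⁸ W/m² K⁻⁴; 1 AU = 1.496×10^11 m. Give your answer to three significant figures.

Required flux: S = 4σT⁴/(1−α) = 15240 W/m².
S = L/(4πd²) → d = √(L/4πS) = √(3.32×10^26/(4π·15240)) = 4.164×10^10 m = 0.2784 AU.

0.278 AU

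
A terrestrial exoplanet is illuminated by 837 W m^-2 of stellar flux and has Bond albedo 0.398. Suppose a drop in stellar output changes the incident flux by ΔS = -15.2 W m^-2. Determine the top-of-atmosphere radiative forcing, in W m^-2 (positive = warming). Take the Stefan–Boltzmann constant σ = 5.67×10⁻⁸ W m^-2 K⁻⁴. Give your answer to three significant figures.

Only a fraction (1−α) is absorbed and it's spread over 4πR², so ΔF = (1−α)ΔS/4 = -2.288 W m^-2.

-2.29 W m^-2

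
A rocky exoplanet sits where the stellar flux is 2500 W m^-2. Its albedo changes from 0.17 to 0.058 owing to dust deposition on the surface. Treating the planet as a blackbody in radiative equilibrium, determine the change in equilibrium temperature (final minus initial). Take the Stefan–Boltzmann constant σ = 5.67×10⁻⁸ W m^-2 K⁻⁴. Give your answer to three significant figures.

Initial: T₁ = [S(1−0.17)/(4σ)]^(1/4) = 309.3 K.
Final:   T₂ = [S(1−0.058)/(4σ)]^(1/4) = 319.2 K.
Change: 319.2 − 309.3 = 9.943 K.

9.94 K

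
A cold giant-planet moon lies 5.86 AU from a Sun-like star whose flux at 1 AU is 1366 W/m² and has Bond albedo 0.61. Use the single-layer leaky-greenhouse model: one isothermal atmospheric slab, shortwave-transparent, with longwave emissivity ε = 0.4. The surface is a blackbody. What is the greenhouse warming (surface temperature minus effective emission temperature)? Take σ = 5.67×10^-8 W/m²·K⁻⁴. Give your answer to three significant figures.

5.22 K

Flux at the orbit: S = 1366/(5.86)² = 39.78 W/m².
The planet radiates to space at T_e = [S(1−α)/(4σ)]^(1/4) = 90.94 K.
Surface balance with a leaky layer gives σT_s⁴ = σT_e⁴·2/(2−ε), so T_s = T_e·[2/(2−0.4)]^(1/4) = 96.16 K.
The atmosphere warms the surface by 5.218 K.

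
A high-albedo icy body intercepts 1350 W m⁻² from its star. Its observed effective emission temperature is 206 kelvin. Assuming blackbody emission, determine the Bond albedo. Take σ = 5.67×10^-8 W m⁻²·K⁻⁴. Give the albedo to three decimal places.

Energy balance: S(1−α)/4 = σT⁴, so 1−α = 4σT⁴/S.
σT⁴ = 102.1 W m⁻², so 4σT⁴ = 408.4 W m⁻².
1−α = 408.4/1350 = 0.3025, so α = 0.6975.

0.697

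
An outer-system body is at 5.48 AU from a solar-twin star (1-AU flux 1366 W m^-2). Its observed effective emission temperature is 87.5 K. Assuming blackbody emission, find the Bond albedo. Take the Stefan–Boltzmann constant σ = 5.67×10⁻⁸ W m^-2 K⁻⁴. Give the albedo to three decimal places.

Flux at the orbit: S = 1366/(5.48)² = 45.49 W m^-2.
Energy balance: S(1−α)/4 = σT⁴, so 1−α = 4σT⁴/S.
σT⁴ = 3.324 W m^-2, so 4σT⁴ = 13.29 W m^-2.
1−α = 13.29/45.49 = 0.2923, so α = 0.7077.

0.708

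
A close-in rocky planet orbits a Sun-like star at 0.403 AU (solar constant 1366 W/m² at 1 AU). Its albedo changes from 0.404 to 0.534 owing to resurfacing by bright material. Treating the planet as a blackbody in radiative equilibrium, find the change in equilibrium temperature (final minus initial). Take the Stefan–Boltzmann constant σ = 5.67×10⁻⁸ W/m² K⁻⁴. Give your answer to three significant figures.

Flux at the orbit: S = 1366/(0.403)² = 8411 W/m².
With α = 0.404, T₁ = 385.6 K.
With α = 0.534, T₂ = 362.6 K.
ΔT = T₂ − T₁ = -23.00 K.

-23.0 kelvin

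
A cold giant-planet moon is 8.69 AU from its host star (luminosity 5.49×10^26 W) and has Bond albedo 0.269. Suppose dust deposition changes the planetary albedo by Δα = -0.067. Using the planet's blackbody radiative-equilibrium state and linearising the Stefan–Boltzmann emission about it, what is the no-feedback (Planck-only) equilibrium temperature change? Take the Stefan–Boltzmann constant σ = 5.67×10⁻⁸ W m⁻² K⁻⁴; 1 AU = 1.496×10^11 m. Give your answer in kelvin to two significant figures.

Orbital distance: d = 8.69 AU = 1.300×10^12 m.
Spreading L over a sphere of radius d: S = 5.49×10^26/(4π·1.30×10^12²) = 25.85 W m⁻².
Unperturbed T_e = [25.85·(1−0.269)/(4σ)]^¼ = 95.54 K.
The change in absorbed flux is Δ[S(1−α)/4] = −SΔα/4 = 0.4330 W m⁻².
Linearising σT⁴ gives d(σT⁴)/dT = 4σT_e³ = 0.1978 W m⁻² per K.
ΔT₀ = ΔF/λ_P = 0.4330/0.1978 = 2.19 K.

2.2 K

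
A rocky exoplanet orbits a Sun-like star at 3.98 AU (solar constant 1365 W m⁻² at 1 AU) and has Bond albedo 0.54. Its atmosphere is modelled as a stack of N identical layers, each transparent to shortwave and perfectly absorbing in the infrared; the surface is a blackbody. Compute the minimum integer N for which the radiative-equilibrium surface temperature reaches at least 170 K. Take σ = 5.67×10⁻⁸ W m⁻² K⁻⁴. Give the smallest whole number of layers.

4

Flux at the orbit: S = 1365/(3.98)² = 86.17 W m⁻².
The effective emission temperature is T_e = [S(1−α)/(4σ)]^¼ = 115.0 K.
Since T_s⁴ = (N+1)T_e⁴, we need N ≥ (T_s/T_e)⁴ − 1 = 3.779.
The minimum whole number is N = 4.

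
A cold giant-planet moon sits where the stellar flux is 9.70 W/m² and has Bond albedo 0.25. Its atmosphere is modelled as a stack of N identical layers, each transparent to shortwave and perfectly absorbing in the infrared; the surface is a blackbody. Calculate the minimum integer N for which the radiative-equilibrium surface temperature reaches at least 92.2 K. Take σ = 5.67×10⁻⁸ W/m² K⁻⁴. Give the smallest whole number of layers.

OLR = S(1−α)/4 = 1.819 W/m²; the top layer radiates at T_e = 75.26 K.
Since T_s⁴ = (N+1)T_e⁴, we need N ≥ (T_s/T_e)⁴ − 1 = 1.253.
So N ≥ 1.253; the smallest integer is N = 2.

2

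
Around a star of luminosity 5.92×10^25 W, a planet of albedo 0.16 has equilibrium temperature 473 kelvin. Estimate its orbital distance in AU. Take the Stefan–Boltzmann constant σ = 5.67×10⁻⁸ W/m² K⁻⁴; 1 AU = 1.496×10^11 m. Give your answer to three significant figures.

0.125 AU

The flux needed for this T is 4σT⁴/(1−0.16) = 13510 W/m².
Then d = [L/(4πS)]^(1/2) = 1.867×10^10 m, i.e. 0.1248 AU.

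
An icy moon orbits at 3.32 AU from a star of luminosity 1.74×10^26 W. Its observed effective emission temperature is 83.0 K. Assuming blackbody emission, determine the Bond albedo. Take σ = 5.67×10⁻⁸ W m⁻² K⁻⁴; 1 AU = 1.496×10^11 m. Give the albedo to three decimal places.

Orbital distance: d = 3.32 AU = 4.967×10^11 m.
S = L/(4πd²) = 56.13 W m⁻².
Energy balance: S(1−α)/4 = σT⁴, so 1−α = 4σT⁴/S.
4σT⁴ = 4·5.67×10⁻⁸·(83.0)⁴ = 10.76 W m⁻².
Hence α = 1 − 10.76/56.13 = 0.8082.

0.808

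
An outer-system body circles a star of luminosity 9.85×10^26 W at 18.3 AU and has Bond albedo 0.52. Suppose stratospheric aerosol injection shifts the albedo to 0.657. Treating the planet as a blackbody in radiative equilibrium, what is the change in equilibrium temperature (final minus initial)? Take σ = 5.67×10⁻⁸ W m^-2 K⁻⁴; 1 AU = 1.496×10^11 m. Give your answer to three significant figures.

-5.53 kelvin

d = 18.3 × 1.496×10^11 m = 2.738×10^12 m.
Spreading L over a sphere of radius d: S = 9.85×10^26/(4π·2.74×10^12²) = 10.46 W m^-2.
With α = 0.52, T₁ = 68.59 K.
After:  T₂ = [10.46·0.343/(4σ)]^(1/4) = 63.06 K.
ΔT = T₂ − T₁ = -5.527 K.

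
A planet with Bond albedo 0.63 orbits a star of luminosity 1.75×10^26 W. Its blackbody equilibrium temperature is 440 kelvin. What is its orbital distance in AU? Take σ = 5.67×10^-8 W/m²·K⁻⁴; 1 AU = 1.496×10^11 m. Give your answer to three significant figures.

0.165 AU

Energy balance gives S = 4σT⁴/(1−α) = 22970 W/m².
From L = 4πd²S, d = √(1.75×10^26/(4π·22970)) = 2.462×10^10 m = 0.1646 AU.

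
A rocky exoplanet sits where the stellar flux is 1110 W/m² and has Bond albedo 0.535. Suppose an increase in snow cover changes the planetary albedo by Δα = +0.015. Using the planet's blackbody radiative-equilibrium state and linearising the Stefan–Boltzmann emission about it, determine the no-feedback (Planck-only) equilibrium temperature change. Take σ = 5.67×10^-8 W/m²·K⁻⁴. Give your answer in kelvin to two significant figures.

-1.8 K

Unperturbed T_e = [1110·(1−0.535)/(4σ)]^¼ = 218.4 K.
TOA radiative forcing: ΔF = −S·Δα/4 = −1110·(+0.015)/4 = -4.162 W/m².
The Planck feedback parameter is 4σT_e³ = 2.363 W/m²/K.
So ΔT₀ = -4.162/2.363 = -1.76 K.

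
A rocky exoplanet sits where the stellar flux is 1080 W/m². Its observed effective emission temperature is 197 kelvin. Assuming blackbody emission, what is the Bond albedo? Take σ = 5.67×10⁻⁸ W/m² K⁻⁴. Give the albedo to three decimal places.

Energy balance: S(1−α)/4 = σT⁴, so 1−α = 4σT⁴/S.
σT⁴ = 85.40 W/m², so 4σT⁴ = 341.6 W/m².
1−α = 341.6/1080 = 0.3163, so α = 0.6837.

0.684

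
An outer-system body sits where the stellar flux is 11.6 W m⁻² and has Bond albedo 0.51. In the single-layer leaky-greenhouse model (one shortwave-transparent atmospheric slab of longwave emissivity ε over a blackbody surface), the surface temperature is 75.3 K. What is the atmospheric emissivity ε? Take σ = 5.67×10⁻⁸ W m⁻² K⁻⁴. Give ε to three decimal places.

0.441

Effective temperature: T_e = [S(1−α)/(4σ)]^(1/4) = 70.75 K.
Since (2−ε)/2 = (T_e/T_s)⁴ = 0.7795, ε = 0.4409.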